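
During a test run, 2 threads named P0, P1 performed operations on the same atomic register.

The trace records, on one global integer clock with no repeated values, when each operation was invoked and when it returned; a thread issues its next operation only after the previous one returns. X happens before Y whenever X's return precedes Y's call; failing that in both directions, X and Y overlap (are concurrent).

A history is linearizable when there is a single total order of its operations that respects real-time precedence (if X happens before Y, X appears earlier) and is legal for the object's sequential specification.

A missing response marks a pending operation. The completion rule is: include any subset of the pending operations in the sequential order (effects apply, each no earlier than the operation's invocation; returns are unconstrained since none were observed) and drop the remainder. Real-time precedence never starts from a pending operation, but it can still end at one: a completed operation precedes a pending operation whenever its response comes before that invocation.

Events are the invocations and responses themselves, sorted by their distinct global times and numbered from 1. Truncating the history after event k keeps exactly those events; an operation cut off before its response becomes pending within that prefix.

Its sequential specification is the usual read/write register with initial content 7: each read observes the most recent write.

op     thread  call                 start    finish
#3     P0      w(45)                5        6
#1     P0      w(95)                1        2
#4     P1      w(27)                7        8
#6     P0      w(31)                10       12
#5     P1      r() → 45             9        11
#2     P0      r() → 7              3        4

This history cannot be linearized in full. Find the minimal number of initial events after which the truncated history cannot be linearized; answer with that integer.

4

events 1..3 are linearizable; a witness order is #1:
step 1: #1 w(95) — value 95
with event 4 included (#2 responding at time 4), all real-time-consistent orders fail
e.g. #1, #2: illegal at step 2, since #2 r() → 7 cannot apply there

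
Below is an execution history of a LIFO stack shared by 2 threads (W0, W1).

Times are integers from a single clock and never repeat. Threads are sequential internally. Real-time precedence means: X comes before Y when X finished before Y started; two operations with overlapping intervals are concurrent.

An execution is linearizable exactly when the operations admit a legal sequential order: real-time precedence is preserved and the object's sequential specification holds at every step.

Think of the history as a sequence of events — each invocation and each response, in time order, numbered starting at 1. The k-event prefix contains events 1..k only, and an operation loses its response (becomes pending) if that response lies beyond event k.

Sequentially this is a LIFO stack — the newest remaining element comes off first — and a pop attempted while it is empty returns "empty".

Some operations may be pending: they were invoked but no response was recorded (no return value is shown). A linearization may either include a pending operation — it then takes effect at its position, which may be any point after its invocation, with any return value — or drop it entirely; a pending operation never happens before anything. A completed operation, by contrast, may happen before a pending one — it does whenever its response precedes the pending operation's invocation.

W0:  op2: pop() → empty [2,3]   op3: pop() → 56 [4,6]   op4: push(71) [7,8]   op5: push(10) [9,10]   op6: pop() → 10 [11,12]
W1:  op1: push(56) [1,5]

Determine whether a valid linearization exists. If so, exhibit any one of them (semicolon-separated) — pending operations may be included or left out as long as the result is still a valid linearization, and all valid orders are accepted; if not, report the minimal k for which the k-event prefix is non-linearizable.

linearizable — witness: op2; op1; op3; op4; op5; op6

step 1: op2 pop() → empty — stack <>
step 2: op1 push(56) — stack <56>
step 3: op3 pop() → 56 — stack <>
step 4: op4 push(71) — stack <71>
step 5: op5 push(10) — stack <71,10>
step 6: op6 pop() → 10 — stack <71>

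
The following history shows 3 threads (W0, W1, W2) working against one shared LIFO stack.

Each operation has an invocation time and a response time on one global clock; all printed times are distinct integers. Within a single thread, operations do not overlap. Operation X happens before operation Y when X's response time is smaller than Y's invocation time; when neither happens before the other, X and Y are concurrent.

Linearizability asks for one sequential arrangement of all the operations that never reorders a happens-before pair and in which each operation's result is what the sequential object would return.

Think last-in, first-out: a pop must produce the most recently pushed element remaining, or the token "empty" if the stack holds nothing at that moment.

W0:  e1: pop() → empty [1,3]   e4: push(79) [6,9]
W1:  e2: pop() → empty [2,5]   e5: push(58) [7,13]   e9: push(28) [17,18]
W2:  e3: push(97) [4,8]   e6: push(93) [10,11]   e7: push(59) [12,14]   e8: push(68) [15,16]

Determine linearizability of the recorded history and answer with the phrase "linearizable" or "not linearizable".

one valid linearization: e1, e2, e3, e4, e5, e6, e7, e8, e9
step 1: e1 pop() → empty — stack <>
step 2: e2 pop() → empty — stack <>
step 3: e3 push(97) — stack <97>
step 4: e4 push(79) — stack <97,79>
step 5: e5 push(58) — stack <97,79,58>
step 6: e6 push(93) — stack <97,79,58,93>
step 7: e7 push(59) — stack <97,79,58,93,59>
step 8: e8 push(68) — stack <97,79,58,93,59,68>
step 9: e9 push(28) — stack <97,79,58,93,59,68,28>

linearizable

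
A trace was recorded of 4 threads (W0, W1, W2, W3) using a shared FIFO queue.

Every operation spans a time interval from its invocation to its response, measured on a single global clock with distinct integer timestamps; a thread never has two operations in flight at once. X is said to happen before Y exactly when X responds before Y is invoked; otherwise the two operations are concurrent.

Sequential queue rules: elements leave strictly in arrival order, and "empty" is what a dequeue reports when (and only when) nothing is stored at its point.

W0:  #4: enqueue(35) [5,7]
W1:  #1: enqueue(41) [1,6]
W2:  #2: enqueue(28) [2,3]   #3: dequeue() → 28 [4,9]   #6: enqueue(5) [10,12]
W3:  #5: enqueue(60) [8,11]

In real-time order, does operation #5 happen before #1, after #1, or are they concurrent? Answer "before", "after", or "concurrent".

after

#5 spans [8,11], #1 spans [1,6]
resp(#1)=6 < inv(#5)=8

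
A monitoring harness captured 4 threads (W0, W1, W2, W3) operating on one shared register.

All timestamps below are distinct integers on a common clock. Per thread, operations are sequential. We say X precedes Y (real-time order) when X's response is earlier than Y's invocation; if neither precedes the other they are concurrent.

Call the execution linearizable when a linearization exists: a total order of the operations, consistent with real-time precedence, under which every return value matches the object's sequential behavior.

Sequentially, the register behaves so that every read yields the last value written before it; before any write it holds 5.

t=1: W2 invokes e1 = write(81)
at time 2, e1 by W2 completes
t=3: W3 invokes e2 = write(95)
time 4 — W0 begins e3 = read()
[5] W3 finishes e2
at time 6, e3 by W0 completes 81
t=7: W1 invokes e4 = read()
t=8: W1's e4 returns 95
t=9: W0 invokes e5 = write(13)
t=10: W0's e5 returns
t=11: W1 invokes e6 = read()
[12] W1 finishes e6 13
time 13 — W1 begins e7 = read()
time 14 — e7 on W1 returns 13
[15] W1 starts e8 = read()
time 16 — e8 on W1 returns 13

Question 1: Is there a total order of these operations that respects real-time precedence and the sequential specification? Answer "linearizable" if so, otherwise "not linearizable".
witness order: e1, e3, e2, e4, e5, e6, e7, e8
step 1: e1 write(81) — value 81
step 2: e3 read() → 81 — value 81
step 3: e2 write(95) — value 95
step 4: e4 read() → 95 — value 95
step 5: e5 write(13) — value 13
step 6: e6 read() → 13 — value 13
step 7: e7 read() → 13 — value 13
step 8: e8 read() → 13 — value 13

linearizable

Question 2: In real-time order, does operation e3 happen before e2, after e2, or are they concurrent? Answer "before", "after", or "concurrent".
e3 spans [4,6], e2 spans [3,5]
the intervals overlap in both directions

concurrent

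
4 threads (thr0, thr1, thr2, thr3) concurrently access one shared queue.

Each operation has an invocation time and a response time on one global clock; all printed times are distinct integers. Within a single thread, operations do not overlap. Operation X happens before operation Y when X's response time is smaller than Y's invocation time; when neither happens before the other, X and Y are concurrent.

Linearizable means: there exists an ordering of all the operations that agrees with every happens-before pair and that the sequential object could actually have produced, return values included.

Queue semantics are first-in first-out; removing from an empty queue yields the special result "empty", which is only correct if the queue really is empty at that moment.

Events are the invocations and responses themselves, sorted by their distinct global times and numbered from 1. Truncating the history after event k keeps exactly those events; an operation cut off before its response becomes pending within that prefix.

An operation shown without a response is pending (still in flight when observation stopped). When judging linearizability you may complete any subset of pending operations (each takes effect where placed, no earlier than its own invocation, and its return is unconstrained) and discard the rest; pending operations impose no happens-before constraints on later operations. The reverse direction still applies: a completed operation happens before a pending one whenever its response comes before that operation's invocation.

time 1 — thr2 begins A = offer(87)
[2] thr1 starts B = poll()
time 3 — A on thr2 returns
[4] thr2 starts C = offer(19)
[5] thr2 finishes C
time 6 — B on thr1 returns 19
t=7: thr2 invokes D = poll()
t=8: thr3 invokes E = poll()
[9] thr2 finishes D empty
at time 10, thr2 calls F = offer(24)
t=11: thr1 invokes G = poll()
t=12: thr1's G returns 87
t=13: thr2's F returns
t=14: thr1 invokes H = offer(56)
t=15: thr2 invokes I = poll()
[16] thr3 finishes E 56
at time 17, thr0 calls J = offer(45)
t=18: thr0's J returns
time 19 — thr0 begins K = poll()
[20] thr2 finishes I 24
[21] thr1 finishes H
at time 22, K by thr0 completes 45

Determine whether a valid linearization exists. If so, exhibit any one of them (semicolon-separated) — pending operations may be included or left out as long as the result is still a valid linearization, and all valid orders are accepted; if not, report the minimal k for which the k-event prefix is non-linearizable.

not linearizable — minimal violating prefix: 6 events

through event 5 a valid linearization exists; event 6 (B responding at time 6) ends that
every one of the 3 real-time-consistent orders over 3 completed queue ops fails the sequential spec
one such order, A, B, C, breaks at step 2 where B poll() → 19 is illegal
one such order, A, C, B, breaks at step 3 where B poll() → 19 is illegal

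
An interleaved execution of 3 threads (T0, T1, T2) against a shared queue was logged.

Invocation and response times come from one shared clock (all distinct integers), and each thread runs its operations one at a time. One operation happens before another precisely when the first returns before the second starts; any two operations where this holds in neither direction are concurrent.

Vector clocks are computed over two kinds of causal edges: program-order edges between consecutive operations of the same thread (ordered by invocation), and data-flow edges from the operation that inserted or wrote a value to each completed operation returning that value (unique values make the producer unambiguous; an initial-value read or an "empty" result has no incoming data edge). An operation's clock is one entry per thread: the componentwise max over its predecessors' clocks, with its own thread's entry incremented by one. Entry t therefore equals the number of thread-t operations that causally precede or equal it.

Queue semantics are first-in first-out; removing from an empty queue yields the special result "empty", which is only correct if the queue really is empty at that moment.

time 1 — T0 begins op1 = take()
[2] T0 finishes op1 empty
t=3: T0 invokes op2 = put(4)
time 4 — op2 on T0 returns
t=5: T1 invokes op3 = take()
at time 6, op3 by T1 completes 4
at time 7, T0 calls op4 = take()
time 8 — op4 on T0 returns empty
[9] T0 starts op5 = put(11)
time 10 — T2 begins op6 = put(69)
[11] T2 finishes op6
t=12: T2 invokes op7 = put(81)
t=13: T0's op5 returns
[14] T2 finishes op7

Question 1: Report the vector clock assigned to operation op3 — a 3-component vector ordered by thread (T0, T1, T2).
Answer: (2, 1, 0)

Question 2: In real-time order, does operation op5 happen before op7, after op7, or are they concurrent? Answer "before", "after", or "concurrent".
Answer: concurrent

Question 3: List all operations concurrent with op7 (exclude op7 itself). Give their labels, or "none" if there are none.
Answer: op5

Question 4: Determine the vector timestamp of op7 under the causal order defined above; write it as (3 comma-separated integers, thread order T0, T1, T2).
Answer: (0, 0, 2)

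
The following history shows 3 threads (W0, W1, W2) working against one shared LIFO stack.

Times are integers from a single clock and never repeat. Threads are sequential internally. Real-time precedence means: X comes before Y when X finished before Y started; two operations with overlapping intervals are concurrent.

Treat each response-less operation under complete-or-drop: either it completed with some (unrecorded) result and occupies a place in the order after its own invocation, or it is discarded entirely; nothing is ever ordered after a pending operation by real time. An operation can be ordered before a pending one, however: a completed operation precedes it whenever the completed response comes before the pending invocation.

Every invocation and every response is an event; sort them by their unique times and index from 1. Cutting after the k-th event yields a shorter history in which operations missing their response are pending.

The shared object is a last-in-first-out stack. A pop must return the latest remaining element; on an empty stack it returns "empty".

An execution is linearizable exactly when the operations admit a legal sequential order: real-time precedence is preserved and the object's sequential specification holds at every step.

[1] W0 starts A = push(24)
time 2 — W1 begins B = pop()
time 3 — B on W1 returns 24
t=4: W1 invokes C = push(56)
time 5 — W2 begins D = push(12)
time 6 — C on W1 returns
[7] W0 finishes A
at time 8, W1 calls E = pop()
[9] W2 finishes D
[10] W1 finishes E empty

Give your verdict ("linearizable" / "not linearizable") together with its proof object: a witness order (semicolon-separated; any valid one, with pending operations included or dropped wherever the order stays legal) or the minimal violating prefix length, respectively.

the violation lands at event 10, E's response at time 10: events 1..9 linearize, events 1..10 do not
the 5 completed operations admit 11 real-time orders; each fails the LIFO stack replay
one such order, A, B, C, D, E, breaks at step 5 where E pop() → empty is illegal
one such order, A, B, C, E, D, breaks at step 4 where E pop() → empty is illegal

not linearizable — minimal violating prefix: 10 events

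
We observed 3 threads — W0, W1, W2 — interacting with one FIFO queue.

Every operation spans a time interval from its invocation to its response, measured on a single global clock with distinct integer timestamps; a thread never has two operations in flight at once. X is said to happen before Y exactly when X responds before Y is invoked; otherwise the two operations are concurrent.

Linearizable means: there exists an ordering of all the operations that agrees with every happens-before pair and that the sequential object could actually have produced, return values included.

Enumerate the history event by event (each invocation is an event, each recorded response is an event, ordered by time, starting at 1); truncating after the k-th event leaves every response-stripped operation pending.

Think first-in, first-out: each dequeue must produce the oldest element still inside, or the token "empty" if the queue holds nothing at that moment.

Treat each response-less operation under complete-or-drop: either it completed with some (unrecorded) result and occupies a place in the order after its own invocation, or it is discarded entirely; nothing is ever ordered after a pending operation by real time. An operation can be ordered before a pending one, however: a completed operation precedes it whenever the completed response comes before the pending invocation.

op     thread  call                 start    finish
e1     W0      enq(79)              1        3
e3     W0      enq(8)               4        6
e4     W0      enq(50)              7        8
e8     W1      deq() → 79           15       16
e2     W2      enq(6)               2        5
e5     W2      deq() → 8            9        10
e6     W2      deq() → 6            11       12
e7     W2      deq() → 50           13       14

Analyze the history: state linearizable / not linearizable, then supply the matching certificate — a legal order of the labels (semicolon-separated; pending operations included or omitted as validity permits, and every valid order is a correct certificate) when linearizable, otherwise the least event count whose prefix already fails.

prefix check: 1..9 passes, 1..10 fails once e5's time-10 response joins
no legal order exists: 3 real-time-consistent candidates over 5 completed FIFO queue operations, all rejected
e.g. e1, e2, e3, e4, e5: illegal at step 5, since e5 deq() → 8 cannot apply there
e.g. e1, e3, e2, e4, e5: illegal at step 5, since e5 deq() → 8 cannot apply there

not linearizable — minimal violating prefix: 10 events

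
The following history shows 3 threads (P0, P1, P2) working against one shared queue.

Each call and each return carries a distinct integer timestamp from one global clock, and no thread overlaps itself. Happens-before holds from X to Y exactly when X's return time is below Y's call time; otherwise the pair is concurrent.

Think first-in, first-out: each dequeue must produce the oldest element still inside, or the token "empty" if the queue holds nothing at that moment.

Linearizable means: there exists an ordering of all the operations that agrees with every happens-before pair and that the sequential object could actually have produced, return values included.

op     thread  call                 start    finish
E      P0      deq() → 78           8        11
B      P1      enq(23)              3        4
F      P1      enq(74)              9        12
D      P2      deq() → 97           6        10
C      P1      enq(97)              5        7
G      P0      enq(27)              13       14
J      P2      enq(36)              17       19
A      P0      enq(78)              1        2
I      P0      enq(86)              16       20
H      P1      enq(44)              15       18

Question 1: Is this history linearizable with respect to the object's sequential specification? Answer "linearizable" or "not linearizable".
not linearizable

through event 9 a valid linearization exists; event 10 (D responding at time 10) ends that
checked exhaustively: 2 real-time-consistent orders of 4 completed operations, zero legal queue replays
no escape via the 2 pending operations (E, F): every completion choice fails
sample order A, B, C, D (pending dropped) stalls at step 4 — D deq() → 97 has no legal effect
sample order A, B, D, C (pending dropped) stalls at step 3 — D deq() → 97 has no legal effect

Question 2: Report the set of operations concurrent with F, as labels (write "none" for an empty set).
D, E

overlap test against F [9,12]: concurrent iff the interval meets 9..12
A [1,2]: before
B [3,4]: before
C [5,7]: before
D [6,10]: concurrent
E [8,11]: concurrent
G [13,14]: after
H [15,18]: after
I [16,20]: after
J [17,19]: after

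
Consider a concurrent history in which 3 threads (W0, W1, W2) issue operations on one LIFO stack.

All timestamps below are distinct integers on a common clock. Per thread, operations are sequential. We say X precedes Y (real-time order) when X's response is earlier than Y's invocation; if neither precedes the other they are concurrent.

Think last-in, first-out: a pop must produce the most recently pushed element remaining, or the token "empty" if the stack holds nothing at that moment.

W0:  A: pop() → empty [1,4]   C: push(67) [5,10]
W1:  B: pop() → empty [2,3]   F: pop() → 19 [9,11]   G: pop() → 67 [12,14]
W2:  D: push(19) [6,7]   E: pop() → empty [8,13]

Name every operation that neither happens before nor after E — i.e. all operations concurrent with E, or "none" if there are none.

C, F, G

E runs from 8 to 13; window-overlapping ops are concurrent
A [1,4]: before
B [2,3]: before
C [5,10]: concurrent
D [6,7]: before
F [9,11]: concurrent
G [12,14]: concurrent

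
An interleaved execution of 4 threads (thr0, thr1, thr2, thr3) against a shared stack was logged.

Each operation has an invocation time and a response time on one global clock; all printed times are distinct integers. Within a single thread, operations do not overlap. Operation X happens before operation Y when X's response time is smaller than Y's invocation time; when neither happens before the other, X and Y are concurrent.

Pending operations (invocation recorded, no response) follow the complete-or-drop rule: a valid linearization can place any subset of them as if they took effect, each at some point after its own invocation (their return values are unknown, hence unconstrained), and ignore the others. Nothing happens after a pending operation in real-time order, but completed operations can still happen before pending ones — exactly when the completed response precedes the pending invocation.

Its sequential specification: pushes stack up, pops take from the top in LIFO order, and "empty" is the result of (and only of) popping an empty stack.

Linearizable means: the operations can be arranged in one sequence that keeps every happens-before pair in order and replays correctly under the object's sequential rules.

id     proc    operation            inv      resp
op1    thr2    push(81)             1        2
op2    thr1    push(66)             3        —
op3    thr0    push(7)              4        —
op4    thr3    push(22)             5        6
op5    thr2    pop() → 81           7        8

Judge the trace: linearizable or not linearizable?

events 1..7 are fine; event 8 — the response of op5 at time 8 — makes the prefix non-linearizable
exhaustive check: the 3 completed stack ops admit one real-time order; illegal
completion choices over the 2 pending operations (op2, op3) were checked; none helps
for example op1, op4, op5 (pending dropped) fails at step 3: op5 pop() → 81 is not legal there

not linearizable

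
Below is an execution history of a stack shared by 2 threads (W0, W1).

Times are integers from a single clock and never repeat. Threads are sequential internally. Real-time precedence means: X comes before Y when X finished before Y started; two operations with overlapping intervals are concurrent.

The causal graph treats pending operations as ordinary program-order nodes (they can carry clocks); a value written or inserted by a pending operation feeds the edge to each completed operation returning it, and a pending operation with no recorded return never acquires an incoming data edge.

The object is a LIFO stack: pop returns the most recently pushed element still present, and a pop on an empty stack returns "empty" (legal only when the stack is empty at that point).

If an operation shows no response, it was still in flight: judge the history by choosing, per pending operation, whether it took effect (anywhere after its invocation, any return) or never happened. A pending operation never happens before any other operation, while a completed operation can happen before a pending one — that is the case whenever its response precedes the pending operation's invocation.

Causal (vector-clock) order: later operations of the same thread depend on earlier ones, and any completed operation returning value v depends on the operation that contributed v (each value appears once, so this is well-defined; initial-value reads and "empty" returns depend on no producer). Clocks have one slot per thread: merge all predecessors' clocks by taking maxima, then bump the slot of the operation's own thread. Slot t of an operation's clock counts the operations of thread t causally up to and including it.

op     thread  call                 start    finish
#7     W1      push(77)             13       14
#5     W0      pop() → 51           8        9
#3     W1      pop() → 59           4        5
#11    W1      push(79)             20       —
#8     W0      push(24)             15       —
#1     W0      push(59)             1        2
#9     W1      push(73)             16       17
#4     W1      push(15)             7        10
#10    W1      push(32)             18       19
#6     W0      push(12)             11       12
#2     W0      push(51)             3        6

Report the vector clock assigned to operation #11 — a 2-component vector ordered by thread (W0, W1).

(1, 6)

#1 (invocation 1): nothing precedes it; W0's component alone gives (1, 0)
invoked at 4, #3 merges VC(#1)=(1, 0) and bumps W1's slot → (1, 1)
invoked at 3, #2 merges VC(#1)=(1, 0) and bumps W0's slot → (2, 0)
invoked at 7, #4 merges VC(#3)=(1, 1) and bumps W1's slot → (1, 2)
invoked at 8, #5 merges VC(#2)=(2, 0) and bumps W0's slot → (3, 0)
invoked at 13, #7 merges VC(#4)=(1, 2) and bumps W1's slot → (1, 3)
invoked at 11, #6 merges VC(#5)=(3, 0) and bumps W0's slot → (4, 0)
invoked at 16, #9 merges VC(#7)=(1, 3) and bumps W1's slot → (1, 4)
invoked at 15, #8 merges VC(#6)=(4, 0) and bumps W0's slot → (5, 0)
invoked at 18, #10 merges VC(#9)=(1, 4) and bumps W1's slot → (1, 5)
invoked at 20, #11 merges VC(#10)=(1, 5) and bumps W1's slot → (1, 6)
target: VC(#11) = (1, 6)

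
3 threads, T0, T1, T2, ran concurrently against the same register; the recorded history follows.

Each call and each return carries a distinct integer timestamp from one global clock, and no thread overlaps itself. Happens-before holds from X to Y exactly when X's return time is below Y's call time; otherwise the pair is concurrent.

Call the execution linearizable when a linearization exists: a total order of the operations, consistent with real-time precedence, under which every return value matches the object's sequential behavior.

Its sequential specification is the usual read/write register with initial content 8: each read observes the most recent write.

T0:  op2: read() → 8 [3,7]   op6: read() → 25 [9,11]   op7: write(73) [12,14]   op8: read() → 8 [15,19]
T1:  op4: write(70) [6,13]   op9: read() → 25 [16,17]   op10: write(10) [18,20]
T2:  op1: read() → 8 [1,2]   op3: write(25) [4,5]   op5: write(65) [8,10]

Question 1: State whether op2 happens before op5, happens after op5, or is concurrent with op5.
before

op2 spans [3,7], op5 spans [8,10]
resp(op2)=7 < inv(op5)=8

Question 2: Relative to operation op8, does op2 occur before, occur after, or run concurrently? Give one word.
before

op2 spans [3,7], op8 spans [15,19]
resp(op2)=7 < inv(op8)=15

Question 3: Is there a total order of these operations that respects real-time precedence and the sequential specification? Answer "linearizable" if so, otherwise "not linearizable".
not linearizable

the violation lands at event 17, op9's response at time 17: events 1..16 linearize, events 1..17 do not
all 18 real-time-respecting orders fail — 8 completed register operations, no legal replay
include/drop combinations of the 1 pending operation (op8) were all tried; none helps
one such order, op1, op2, op3, op4, op5, op6, op7, op9 (pending dropped), breaks at step 6 where op6 read() → 25 is illegal
one such order, op1, op2, op3, op4, op6, op5, op7, op9 (pending dropped), breaks at step 5 where op6 read() → 25 is illegal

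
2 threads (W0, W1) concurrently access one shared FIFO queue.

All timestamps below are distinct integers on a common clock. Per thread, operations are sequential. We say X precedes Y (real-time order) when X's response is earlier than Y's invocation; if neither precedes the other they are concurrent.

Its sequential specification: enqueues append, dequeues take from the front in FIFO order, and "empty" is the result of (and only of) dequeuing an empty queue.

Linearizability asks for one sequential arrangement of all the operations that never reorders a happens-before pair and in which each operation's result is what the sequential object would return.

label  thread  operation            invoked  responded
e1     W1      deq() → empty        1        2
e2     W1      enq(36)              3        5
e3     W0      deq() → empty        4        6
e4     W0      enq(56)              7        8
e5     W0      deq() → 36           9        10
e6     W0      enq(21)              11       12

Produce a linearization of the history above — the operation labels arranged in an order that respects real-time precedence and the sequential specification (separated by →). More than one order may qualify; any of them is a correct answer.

e1 → e3 → e2 → e4 → e5 → e6

1. e1 deq() → empty, leaving queue <>
2. e3 deq() → empty, leaving queue <>
3. e2 enq(36), leaving queue <36>
4. e4 enq(56), leaving queue <36,56>
5. e5 deq() → 36, leaving queue <56>
6. e6 enq(21), leaving queue <56,21>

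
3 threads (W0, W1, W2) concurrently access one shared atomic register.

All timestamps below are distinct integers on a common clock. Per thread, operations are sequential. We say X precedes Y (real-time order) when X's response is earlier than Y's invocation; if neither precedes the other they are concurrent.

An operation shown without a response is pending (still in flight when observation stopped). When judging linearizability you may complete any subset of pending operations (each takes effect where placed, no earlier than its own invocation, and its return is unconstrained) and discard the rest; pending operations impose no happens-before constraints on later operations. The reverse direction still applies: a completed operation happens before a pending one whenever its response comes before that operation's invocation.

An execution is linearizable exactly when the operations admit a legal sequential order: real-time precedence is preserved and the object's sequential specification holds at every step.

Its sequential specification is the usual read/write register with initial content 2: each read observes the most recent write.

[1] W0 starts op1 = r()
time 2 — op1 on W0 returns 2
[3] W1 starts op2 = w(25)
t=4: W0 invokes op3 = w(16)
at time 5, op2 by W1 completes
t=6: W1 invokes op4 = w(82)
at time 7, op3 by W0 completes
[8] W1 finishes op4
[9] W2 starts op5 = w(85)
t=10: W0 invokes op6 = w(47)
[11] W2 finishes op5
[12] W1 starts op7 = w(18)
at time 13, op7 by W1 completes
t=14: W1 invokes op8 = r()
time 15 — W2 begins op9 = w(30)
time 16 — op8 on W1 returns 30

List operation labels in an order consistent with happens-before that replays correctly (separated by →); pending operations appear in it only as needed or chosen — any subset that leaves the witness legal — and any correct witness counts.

step 1: op1 r() → 2 — value 2
step 2: op2 w(25) — value 25
step 3: op3 w(16) — value 16
step 4: op4 w(82) — value 82
step 5: op5 w(85) — value 85
step 6: op6 w(47) (pending, included) — value 47
step 7: op7 w(18) — value 18
step 8: op9 w(30) (pending, included) — value 30
step 9: op8 r() → 30 — value 30

op1 → op2 → op3 → op4 → op5 → op6 → op7 → op9 → op8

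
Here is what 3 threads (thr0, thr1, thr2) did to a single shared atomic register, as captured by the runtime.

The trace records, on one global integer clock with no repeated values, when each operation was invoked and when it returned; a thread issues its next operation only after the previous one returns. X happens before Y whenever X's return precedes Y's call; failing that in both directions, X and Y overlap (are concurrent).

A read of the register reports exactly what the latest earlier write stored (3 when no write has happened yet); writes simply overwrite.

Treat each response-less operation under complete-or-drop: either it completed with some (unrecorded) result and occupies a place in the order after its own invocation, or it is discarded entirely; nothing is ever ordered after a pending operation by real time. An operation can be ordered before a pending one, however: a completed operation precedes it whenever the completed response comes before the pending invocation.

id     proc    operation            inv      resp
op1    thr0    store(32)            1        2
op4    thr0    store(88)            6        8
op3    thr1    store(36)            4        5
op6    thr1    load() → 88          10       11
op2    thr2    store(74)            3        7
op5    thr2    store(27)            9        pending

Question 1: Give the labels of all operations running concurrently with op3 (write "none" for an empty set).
Answer: op2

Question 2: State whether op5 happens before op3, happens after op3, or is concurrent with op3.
Answer: after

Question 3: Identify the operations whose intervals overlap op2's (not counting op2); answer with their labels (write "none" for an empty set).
Answer: op3, op4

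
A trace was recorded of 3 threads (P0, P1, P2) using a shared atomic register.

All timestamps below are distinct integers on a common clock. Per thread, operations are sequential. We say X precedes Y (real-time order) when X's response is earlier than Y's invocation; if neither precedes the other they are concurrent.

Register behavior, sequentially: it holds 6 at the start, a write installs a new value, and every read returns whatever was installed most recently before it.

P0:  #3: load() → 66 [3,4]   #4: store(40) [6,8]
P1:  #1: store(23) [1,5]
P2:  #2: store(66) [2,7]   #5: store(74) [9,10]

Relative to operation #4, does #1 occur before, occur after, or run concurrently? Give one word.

#1 spans [1,5], #4 spans [6,8]
resp(#1)=5 < inv(#4)=6

before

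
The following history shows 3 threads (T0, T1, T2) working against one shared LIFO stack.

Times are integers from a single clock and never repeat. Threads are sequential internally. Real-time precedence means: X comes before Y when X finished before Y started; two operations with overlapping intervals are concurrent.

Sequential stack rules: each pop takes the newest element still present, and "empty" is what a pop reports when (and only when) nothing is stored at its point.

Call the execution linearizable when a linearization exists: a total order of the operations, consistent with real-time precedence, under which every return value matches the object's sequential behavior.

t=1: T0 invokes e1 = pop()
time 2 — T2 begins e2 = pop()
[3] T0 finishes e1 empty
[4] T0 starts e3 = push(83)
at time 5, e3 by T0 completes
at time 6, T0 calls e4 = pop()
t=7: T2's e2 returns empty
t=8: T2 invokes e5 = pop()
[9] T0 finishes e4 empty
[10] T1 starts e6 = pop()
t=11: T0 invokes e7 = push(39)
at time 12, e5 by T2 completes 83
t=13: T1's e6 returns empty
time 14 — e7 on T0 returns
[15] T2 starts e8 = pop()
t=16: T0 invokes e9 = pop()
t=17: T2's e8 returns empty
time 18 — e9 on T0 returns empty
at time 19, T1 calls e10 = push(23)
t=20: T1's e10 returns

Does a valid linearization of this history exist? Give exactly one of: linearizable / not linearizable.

not linearizable

the violation lands at event 18, e9's response at time 18: events 1..17 linearize, events 1..18 do not
60 orders of the 9 completed LIFO stack ops respect real time; none is legal
e.g. e1, e2, e3, e4, e5, e6, e7, e8, e9: illegal at step 4, since e4 pop() → empty cannot apply there
e.g. e1, e2, e3, e4, e5, e6, e7, e9, e8: illegal at step 4, since e4 pop() → empty cannot apply there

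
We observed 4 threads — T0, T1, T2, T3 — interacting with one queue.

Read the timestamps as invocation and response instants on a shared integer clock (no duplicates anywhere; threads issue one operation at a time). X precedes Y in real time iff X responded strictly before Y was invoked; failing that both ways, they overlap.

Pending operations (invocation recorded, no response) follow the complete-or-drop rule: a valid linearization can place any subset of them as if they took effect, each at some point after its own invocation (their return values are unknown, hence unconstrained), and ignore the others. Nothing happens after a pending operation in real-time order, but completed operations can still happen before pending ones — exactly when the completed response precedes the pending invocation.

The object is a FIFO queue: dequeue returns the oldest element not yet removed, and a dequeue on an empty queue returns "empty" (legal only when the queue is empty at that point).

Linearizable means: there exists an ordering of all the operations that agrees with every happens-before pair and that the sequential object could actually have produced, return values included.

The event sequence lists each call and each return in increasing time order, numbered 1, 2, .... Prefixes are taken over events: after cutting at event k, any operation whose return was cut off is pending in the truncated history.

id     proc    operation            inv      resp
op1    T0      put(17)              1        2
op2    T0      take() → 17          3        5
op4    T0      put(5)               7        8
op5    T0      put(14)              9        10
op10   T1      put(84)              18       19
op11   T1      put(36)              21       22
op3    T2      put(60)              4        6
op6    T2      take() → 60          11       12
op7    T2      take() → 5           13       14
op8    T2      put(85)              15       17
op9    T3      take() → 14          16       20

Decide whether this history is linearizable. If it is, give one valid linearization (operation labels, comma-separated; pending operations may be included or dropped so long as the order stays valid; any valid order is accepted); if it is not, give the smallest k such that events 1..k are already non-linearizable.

linearizable — witness: op1, op2, op3, op4, op5, op6, op7, op8, op9, op10, op11

1. op1 put(17), leaving queue <17>
2. op2 take() → 17, leaving queue <>
3. op3 put(60), leaving queue <60>
4. op4 put(5), leaving queue <60,5>
5. op5 put(14), leaving queue <60,5,14>
6. op6 take() → 60, leaving queue <5,14>
7. op7 take() → 5, leaving queue <14>
8. op8 put(85), leaving queue <14,85>
9. op9 take() → 14, leaving queue <85>
10. op10 put(84), leaving queue <85,84>
11. op11 put(36), leaving queue <85,84,36>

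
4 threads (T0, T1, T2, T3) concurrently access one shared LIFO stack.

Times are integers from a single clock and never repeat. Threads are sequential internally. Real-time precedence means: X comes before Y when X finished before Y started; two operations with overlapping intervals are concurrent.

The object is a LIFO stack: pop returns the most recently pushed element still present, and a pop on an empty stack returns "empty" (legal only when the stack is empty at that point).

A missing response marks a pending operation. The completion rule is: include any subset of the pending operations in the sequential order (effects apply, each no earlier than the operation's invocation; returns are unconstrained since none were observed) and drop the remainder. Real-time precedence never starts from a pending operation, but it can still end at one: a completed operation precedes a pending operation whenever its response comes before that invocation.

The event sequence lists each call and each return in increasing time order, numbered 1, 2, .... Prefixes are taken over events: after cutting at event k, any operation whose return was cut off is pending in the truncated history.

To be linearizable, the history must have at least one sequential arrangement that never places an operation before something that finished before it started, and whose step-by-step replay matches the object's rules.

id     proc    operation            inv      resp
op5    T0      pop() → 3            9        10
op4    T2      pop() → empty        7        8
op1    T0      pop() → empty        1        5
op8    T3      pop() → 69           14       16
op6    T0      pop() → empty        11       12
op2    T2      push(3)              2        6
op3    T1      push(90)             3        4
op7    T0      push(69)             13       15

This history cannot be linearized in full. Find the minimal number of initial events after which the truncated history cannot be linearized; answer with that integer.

a valid linearization of events 1..7 exists, for instance op1, op2, op3:
step 1: op1 pop() → empty — stack <>
step 2: op2 push(3) — stack <3>
step 3: op3 push(90) — stack <3,90>
with event 8 included (op4 responding at time 8), all real-time-consistent orders fail
e.g. op1, op2, op3, op4: illegal at step 4, since op4 pop() → empty cannot apply there
e.g. op1, op3, op2, op4: illegal at step 4, since op4 pop() → empty cannot apply there

8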